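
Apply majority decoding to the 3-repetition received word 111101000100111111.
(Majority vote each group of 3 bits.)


Groups: 111, 101, 000, 100, 111, 111
Majority votes: 110011

110011


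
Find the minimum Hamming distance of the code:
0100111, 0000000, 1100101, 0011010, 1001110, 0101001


Comparing all pairs, minimum distance: 2
Can detect 1 errors, correct 0 errors

2


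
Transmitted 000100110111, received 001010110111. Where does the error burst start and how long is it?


XOR: 001110000000

Burst at position 2, length 3


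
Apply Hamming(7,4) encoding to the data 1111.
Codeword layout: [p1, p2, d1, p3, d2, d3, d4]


Parity bits: p1=1, p2=1, p3=1

1111111


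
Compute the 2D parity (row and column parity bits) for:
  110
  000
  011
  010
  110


Row parities: 00010
Column parities: 001

Row P: 00010, Col P: 001, Corner: 1


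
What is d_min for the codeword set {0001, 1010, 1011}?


Comparing all pairs, minimum distance: 1
Can detect 0 errors, correct 0 errors

1


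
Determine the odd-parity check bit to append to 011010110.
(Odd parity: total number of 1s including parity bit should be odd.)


Number of 1s in data: 5
Parity bit: 0

0


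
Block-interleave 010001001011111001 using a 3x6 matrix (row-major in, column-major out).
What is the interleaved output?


Matrix:
  010001
  001011
  111001
Read columns: 001101011000010111

001101011000010111


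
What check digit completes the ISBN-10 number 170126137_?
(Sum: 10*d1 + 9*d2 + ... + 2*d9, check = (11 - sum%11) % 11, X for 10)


Weighted sum: 149
149 mod 11 = 6

Check digit: 5


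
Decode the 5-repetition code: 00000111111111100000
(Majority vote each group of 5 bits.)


Groups: 00000, 11111, 11111, 00000
Majority votes: 0110

0110


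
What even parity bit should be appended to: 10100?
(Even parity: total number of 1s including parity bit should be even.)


Number of 1s in data: 2
Parity bit: 0

0


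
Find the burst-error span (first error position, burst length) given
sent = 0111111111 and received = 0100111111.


XOR: 0011000000

Burst at position 2, length 2


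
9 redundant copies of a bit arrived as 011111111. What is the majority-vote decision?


Ones: 8 out of 9
Threshold: 5

1 (8/9 voted 1)


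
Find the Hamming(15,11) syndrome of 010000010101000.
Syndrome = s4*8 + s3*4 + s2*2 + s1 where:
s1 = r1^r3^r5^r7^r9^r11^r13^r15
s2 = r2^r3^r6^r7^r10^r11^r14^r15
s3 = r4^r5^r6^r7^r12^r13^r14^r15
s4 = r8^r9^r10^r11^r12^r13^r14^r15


s1=0, s2=0, s3=1, s4=1

Syndrome = 12 (error at position 12)


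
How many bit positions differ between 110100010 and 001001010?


XOR: 111101000
Count of 1s: 5

5


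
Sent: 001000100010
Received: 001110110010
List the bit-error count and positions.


XOR: 000110010000

3 error(s) at position(s): 3, 4, 7


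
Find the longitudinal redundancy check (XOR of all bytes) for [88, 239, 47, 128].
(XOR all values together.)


XOR chain: 88 ^ 239 ^ 47 ^ 128 = 24

24


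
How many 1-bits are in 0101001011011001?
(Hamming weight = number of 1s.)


Counting 1s in 0101001011011001

8


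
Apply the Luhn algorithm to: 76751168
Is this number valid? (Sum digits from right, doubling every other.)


Luhn sum = 35
35 mod 10 = 5

Invalid (Luhn sum mod 10 = 5)


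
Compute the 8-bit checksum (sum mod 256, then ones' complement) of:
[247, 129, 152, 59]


Sum = 587 mod 256 = 75
Complement = 180

180


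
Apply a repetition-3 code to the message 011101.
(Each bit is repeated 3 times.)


Each bit -> 3 copies

000111111111000111


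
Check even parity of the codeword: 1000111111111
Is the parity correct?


Number of 1s: 10

Yes, parity is correct (10 ones)


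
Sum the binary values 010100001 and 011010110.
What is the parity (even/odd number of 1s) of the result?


010100001 = 161
011010110 = 214
Sum = 375 = 101110111
1s count = 7

odd parity (7 ones in 101110111)


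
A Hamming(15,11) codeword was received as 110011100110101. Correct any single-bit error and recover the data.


Syndrome = 4: error at position 4

Data: 01110110101 (corrected bit 4)


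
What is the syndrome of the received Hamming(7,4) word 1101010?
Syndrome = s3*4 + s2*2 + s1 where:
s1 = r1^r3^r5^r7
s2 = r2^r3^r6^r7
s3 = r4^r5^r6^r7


s1=1, s2=0, s3=0

Syndrome = 1 (error at position 1)


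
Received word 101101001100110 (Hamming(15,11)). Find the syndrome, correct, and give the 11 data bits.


Syndrome = 0: no error detected

Data: 10101100110 (no errors)


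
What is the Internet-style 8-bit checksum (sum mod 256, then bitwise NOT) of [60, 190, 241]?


Sum = 491 mod 256 = 235
Complement = 20

20


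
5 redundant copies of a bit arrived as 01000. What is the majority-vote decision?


Ones: 1 out of 5
Threshold: 3

0 (1/5 voted 1)


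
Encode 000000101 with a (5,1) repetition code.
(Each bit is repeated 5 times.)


Each bit -> 5 copies

000000000000000000000000000000111110000011111


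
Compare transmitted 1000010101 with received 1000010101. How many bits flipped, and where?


XOR: 0000000000

0 errors (received matches sent)


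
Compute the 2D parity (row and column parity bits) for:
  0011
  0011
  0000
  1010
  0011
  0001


Row parities: 000001
Column parities: 1000

Row P: 000001, Col P: 1000, Corner: 1


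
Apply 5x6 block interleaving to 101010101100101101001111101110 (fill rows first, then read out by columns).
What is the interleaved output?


Matrix:
  101010
  101100
  101101
  001111
  101110
Read columns: 111010000011111011111001100110

111010000011111011111001100110


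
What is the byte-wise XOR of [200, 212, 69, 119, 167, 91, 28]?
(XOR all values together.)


XOR chain: 200 ^ 212 ^ 69 ^ 119 ^ 167 ^ 91 ^ 28 = 206

206


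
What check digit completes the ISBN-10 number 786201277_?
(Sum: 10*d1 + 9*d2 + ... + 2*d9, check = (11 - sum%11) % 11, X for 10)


Weighted sum: 252
252 mod 11 = 10

Check digit: 1


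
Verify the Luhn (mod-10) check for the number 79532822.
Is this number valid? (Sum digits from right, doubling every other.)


Luhn sum = 36
36 mod 10 = 6

Invalid (Luhn sum mod 10 = 6)


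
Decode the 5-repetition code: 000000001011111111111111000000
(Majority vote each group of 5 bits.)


Groups: 00000, 00010, 11111, 11111, 11110, 00000
Majority votes: 001110

001110


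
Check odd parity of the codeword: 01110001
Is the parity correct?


Number of 1s: 4

No, parity error (4 ones)


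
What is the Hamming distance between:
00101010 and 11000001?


XOR: 11101011
Count of 1s: 6

6


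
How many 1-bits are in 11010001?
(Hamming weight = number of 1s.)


Counting 1s in 11010001

4


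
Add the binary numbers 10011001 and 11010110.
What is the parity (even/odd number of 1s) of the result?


10011001 = 153
11010110 = 214
Sum = 367 = 101101111
1s count = 7

odd parity (7 ones in 101101111)


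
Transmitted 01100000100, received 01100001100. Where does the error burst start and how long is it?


XOR: 00000001000

Burst at position 7, length 1


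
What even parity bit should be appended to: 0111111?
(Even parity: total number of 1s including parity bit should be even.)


Number of 1s in data: 6
Parity bit: 0

0


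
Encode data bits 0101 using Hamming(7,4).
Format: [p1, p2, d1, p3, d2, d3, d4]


Parity bits: p1=0, p2=1, p3=0

0100101


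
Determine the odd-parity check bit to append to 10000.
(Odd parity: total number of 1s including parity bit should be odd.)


Number of 1s in data: 1
Parity bit: 0

0


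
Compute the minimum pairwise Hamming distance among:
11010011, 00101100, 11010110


Comparing all pairs, minimum distance: 2
Can detect 1 errors, correct 0 errors

2


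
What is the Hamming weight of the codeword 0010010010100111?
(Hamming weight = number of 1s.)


Counting 1s in 0010010010100111

7


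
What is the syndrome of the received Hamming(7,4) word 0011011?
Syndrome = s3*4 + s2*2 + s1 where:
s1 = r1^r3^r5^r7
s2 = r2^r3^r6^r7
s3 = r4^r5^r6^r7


s1=0, s2=1, s3=1

Syndrome = 6 (error at position 6)


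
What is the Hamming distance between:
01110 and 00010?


XOR: 01100
Count of 1s: 2

2


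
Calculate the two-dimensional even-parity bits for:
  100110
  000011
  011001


Row parities: 101
Column parities: 111100

Row P: 101, Col P: 111100, Corner: 0


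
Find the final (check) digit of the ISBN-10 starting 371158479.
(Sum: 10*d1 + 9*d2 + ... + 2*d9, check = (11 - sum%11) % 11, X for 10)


Weighted sum: 233
233 mod 11 = 2

Check digit: 9


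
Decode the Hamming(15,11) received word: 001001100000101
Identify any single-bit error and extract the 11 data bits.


Syndrome = 0: no error detected

Data: 10110000101 (no errors)


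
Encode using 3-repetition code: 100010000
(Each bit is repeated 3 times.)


Each bit -> 3 copies

111000000000111000000000000


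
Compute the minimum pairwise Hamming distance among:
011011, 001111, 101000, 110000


Comparing all pairs, minimum distance: 2
Can detect 1 errors, correct 0 errors

2


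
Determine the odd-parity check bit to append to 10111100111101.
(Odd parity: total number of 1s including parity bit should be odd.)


Number of 1s in data: 10
Parity bit: 1

1


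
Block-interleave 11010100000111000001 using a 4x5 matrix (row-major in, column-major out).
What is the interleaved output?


Matrix:
  11010
  10000
  01110
  00001
Read columns: 11001010001010100001

11001010001010100001


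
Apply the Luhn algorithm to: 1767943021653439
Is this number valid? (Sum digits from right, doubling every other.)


Luhn sum = 76
76 mod 10 = 6

Invalid (Luhn sum mod 10 = 6)


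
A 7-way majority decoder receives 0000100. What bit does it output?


Ones: 1 out of 7
Threshold: 4

0 (1/7 voted 1)


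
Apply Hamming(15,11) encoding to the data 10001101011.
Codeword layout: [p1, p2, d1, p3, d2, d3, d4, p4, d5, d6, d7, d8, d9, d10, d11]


Parity bits: p1=1, p2=0, p3=1, p4=1

101100011101011


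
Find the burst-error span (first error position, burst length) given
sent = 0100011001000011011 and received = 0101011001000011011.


XOR: 0001000000000000000

Burst at position 3, length 1


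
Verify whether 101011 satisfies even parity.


Number of 1s: 4

Yes, parity is correct (4 ones)


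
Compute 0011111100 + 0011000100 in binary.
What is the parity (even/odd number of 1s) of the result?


0011111100 = 252
0011000100 = 196
Sum = 448 = 111000000
1s count = 3

odd parity (3 ones in 111000000)


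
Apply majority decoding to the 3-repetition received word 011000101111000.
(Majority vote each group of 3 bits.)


Groups: 011, 000, 101, 111, 000
Majority votes: 10110

10110


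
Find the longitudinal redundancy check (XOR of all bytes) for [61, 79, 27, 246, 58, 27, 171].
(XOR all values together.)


XOR chain: 61 ^ 79 ^ 27 ^ 246 ^ 58 ^ 27 ^ 171 = 21

21


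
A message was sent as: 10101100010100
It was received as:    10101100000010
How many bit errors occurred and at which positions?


XOR: 00000000010110

3 error(s) at position(s): 9, 11, 12


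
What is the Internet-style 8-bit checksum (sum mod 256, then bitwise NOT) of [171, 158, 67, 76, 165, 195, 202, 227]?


Sum = 1261 mod 256 = 237
Complement = 18

18


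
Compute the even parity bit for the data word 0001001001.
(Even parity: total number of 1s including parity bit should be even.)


Number of 1s in data: 3
Parity bit: 1

1


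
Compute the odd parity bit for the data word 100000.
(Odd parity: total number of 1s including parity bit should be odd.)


Number of 1s in data: 1
Parity bit: 0

0


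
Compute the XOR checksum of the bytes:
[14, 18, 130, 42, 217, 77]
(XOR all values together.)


XOR chain: 14 ^ 18 ^ 130 ^ 42 ^ 217 ^ 77 = 32

32


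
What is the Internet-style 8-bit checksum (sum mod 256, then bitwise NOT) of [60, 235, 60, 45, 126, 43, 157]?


Sum = 726 mod 256 = 214
Complement = 41

41


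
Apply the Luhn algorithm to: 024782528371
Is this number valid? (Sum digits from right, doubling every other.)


Luhn sum = 45
45 mod 10 = 5

Invalid (Luhn sum mod 10 = 5)


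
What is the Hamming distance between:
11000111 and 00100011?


XOR: 11100100
Count of 1s: 4

4


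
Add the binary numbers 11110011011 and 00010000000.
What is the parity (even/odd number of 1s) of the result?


11110011011 = 1947
00010000000 = 128
Sum = 2075 = 100000011011
1s count = 5

odd parity (5 ones in 100000011011)


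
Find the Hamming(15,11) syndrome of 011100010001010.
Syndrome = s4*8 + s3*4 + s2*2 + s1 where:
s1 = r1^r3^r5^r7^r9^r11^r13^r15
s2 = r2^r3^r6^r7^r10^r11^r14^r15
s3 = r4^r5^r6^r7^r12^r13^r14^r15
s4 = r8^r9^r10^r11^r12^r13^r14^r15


s1=1, s2=1, s3=1, s4=1

Syndrome = 15 (error at position 15)


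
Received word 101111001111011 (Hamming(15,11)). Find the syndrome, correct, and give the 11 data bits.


Syndrome = 0: no error detected

Data: 11101111011 (no errors)


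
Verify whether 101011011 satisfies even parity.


Number of 1s: 6

Yes, parity is correct (6 ones)


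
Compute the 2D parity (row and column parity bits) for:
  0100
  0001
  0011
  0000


Row parities: 1100
Column parities: 0110

Row P: 1100, Col P: 0110, Corner: 0


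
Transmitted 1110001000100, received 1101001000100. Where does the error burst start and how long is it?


XOR: 0011000000000

Burst at position 2, length 2


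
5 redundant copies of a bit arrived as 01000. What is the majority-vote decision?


Ones: 1 out of 5
Threshold: 3

0 (1/5 voted 1)


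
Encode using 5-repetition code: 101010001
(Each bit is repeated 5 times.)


Each bit -> 5 copies

111110000011111000001111100000000000000011111


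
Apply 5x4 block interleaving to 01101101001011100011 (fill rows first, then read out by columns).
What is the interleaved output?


Matrix:
  0110
  1101
  0010
  1110
  0011
Read columns: 01010110101011101001

01010110101011101001


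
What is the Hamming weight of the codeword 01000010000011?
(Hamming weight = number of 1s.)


Counting 1s in 01000010000011

4


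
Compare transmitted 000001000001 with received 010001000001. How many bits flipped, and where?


XOR: 010000000000

1 error(s) at position(s): 1


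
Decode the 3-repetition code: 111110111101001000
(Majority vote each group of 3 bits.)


Groups: 111, 110, 111, 101, 001, 000
Majority votes: 111100

111100


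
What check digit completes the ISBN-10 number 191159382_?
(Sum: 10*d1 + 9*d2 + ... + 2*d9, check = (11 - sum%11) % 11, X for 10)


Weighted sum: 221
221 mod 11 = 1

Check digit: X


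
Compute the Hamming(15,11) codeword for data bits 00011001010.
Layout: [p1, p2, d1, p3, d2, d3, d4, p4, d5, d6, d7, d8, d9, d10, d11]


Parity bits: p1=0, p2=0, p3=1, p4=1

000100111001010


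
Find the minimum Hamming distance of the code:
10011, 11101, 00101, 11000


Comparing all pairs, minimum distance: 2
Can detect 1 errors, correct 0 errors

2


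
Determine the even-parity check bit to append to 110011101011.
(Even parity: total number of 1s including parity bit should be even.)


Number of 1s in data: 8
Parity bit: 0

0


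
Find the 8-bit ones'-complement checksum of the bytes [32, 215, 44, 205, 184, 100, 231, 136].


Sum = 1147 mod 256 = 123
Complement = 132

132


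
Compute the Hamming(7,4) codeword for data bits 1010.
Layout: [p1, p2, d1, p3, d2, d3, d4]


Parity bits: p1=1, p2=0, p3=1

1011010


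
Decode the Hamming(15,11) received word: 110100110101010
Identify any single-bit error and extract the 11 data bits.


Syndrome = 0: no error detected

Data: 00010101010 (no errors)


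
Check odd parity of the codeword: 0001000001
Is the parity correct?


Number of 1s: 2

No, parity error (2 ones)


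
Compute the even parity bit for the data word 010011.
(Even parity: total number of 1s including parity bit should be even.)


Number of 1s in data: 3
Parity bit: 1

1


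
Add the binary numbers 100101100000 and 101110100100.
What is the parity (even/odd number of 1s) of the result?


100101100000 = 2400
101110100100 = 2980
Sum = 5380 = 1010100000100
1s count = 4

even parity (4 ones in 1010100000100)


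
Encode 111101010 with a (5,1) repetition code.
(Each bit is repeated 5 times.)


Each bit -> 5 copies

111111111111111111110000011111000001111100000


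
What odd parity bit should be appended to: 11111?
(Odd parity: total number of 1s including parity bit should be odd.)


Number of 1s in data: 5
Parity bit: 0

0


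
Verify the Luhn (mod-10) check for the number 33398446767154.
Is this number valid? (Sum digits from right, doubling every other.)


Luhn sum = 71
71 mod 10 = 1

Invalid (Luhn sum mod 10 = 1)


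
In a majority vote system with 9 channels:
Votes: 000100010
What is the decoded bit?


Ones: 2 out of 9
Threshold: 5

0 (2/9 voted 1)


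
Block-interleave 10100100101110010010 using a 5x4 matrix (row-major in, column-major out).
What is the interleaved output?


Matrix:
  1010
  0100
  1011
  1001
  0010
Read columns: 10110010001010100110

10110010001010100110


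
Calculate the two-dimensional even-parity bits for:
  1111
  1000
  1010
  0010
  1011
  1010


Row parities: 010110
Column parities: 1110

Row P: 010110, Col P: 1110, Corner: 1


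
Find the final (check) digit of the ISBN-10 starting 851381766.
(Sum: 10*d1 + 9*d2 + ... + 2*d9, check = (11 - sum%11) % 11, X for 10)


Weighted sum: 265
265 mod 11 = 1

Check digit: X


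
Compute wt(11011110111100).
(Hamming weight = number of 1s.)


Counting 1s in 11011110111100

10


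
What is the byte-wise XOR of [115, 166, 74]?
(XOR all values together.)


XOR chain: 115 ^ 166 ^ 74 = 159

159


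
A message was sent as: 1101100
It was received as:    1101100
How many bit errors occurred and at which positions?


XOR: 0000000

0 errors (received matches sent)


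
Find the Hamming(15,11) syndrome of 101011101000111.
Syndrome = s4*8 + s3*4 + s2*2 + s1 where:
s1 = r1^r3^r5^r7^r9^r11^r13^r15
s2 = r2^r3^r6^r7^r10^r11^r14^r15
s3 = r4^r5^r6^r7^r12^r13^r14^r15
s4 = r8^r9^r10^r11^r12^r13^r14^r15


s1=1, s2=1, s3=0, s4=0

Syndrome = 3 (error at position 3)


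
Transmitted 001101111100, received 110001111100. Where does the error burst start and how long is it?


XOR: 111100000000

Burst at position 0, length 4


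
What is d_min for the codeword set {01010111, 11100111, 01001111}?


Comparing all pairs, minimum distance: 2
Can detect 1 errors, correct 0 errors

2


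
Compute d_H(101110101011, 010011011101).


XOR: 111101110110
Count of 1s: 9

9


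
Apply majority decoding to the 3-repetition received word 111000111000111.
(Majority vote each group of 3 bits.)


Groups: 111, 000, 111, 000, 111
Majority votes: 10101

10101


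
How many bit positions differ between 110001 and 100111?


XOR: 010110
Count of 1s: 3

3


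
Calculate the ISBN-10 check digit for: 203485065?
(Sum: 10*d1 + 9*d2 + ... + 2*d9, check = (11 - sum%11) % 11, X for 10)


Weighted sum: 173
173 mod 11 = 8

Check digit: 3


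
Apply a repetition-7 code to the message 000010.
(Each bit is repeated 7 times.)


Each bit -> 7 copies

000000000000000000000000000011111110000000


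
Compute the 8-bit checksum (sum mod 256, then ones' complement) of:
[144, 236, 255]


Sum = 635 mod 256 = 123
Complement = 132

132


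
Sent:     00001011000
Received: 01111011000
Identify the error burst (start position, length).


XOR: 01110000000

Burst at position 1, length 3


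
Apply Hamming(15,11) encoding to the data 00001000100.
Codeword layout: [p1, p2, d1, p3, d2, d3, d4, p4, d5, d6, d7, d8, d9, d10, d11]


Parity bits: p1=0, p2=0, p3=1, p4=0

000100001000100


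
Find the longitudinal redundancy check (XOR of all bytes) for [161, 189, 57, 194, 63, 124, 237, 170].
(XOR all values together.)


XOR chain: 161 ^ 189 ^ 57 ^ 194 ^ 63 ^ 124 ^ 237 ^ 170 = 227

227


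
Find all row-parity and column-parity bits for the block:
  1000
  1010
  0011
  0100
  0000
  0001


Row parities: 100101
Column parities: 0100

Row P: 100101, Col P: 0100, Corner: 1


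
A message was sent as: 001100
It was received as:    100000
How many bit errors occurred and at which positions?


XOR: 101100

3 error(s) at position(s): 0, 2, 3


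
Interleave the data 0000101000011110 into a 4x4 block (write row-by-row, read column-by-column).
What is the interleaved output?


Matrix:
  0000
  1010
  0001
  1110
Read columns: 0101000101010010

0101000101010010


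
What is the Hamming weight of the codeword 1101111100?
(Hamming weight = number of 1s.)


Counting 1s in 1101111100

7


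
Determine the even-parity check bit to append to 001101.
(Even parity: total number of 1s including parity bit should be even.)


Number of 1s in data: 3
Parity bit: 1

1


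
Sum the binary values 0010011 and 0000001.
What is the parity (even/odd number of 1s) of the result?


0010011 = 19
0000001 = 1
Sum = 20 = 10100
1s count = 2

even parity (2 ones in 10100)


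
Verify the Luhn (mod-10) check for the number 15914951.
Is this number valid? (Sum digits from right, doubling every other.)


Luhn sum = 36
36 mod 10 = 6

Invalid (Luhn sum mod 10 = 6)


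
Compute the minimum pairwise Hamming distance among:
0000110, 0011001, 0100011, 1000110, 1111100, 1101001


Comparing all pairs, minimum distance: 1
Can detect 0 errors, correct 0 errors

1


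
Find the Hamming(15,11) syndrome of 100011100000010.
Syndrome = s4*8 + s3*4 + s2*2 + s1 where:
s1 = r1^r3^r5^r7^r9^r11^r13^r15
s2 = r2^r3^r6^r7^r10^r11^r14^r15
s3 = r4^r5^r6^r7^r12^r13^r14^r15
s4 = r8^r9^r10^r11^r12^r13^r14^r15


s1=1, s2=1, s3=0, s4=1

Syndrome = 11 (error at position 11)


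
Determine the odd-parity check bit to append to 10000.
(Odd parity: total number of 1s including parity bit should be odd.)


Number of 1s in data: 1
Parity bit: 0

0


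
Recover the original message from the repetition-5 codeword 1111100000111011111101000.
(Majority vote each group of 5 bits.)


Groups: 11111, 00000, 11101, 11111, 01000
Majority votes: 10110

10110


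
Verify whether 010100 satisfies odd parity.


Number of 1s: 2

No, parity error (2 ones)


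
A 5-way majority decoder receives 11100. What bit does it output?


Ones: 3 out of 5
Threshold: 3

1 (3/5 voted 1)


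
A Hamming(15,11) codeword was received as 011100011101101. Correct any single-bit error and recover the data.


Syndrome = 0: no error detected

Data: 10001101101 (no errors)


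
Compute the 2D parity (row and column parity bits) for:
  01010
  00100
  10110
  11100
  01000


Row parities: 01111
Column parities: 01100

Row P: 01111, Col P: 01100, Corner: 0


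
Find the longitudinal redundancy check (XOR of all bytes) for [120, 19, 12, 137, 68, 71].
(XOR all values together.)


XOR chain: 120 ^ 19 ^ 12 ^ 137 ^ 68 ^ 71 = 237

237


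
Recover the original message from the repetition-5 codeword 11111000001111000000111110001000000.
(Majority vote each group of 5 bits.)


Groups: 11111, 00000, 11110, 00000, 11111, 00010, 00000
Majority votes: 1010100

1010100


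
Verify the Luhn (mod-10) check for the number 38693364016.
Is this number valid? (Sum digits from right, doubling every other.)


Luhn sum = 56
56 mod 10 = 6

Invalid (Luhn sum mod 10 = 6)


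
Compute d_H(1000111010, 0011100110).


XOR: 1011011100
Count of 1s: 6

6


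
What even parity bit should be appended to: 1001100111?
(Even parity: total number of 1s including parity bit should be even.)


Number of 1s in data: 6
Parity bit: 0

0


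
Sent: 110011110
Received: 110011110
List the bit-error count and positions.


XOR: 000000000

0 errors (received matches sent)


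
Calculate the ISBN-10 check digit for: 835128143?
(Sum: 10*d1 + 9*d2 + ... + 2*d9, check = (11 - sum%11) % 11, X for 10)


Weighted sum: 228
228 mod 11 = 8

Check digit: 3


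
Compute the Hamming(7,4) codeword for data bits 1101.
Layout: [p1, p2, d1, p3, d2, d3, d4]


Parity bits: p1=1, p2=0, p3=0

1010101


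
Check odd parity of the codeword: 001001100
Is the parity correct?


Number of 1s: 3

Yes, parity is correct (3 ones)


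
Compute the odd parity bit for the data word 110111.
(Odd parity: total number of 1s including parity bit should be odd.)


Number of 1s in data: 5
Parity bit: 0

0


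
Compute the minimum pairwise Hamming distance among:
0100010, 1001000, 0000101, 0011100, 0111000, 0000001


Comparing all pairs, minimum distance: 1
Can detect 0 errors, correct 0 errors

1


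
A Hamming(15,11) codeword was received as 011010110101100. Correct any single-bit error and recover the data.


Syndrome = 0: no error detected

Data: 11010101100 (no errors)


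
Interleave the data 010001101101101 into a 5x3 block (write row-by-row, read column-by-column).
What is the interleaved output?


Matrix:
  010
  001
  101
  101
  101
Read columns: 001111000001111

001111000001111


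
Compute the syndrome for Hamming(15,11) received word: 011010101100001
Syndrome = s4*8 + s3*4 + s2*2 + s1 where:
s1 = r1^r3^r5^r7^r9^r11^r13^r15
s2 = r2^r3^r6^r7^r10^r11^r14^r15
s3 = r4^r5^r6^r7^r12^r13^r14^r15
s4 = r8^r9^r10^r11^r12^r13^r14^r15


s1=1, s2=1, s3=1, s4=1

Syndrome = 15 (error at position 15)


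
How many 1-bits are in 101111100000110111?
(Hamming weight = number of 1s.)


Counting 1s in 101111100000110111

11


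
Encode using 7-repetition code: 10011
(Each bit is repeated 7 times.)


Each bit -> 7 copies

11111110000000000000011111111111111


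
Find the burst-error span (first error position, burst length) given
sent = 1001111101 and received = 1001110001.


XOR: 0000001100

Burst at position 6, length 2


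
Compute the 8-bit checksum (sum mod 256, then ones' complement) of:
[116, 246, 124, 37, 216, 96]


Sum = 835 mod 256 = 67
Complement = 188

188


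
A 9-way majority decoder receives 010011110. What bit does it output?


Ones: 5 out of 9
Threshold: 5

1 (5/9 voted 1)


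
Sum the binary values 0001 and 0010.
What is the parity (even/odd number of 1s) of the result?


0001 = 1
0010 = 2
Sum = 3 = 11
1s count = 2

even parity (2 ones in 11)


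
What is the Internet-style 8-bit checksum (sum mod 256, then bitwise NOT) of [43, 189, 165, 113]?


Sum = 510 mod 256 = 254
Complement = 1

1


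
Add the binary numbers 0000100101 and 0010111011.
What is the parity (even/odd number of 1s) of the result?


0000100101 = 37
0010111011 = 187
Sum = 224 = 11100000
1s count = 3

odd parity (3 ones in 11100000)


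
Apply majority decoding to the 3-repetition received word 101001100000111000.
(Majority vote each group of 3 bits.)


Groups: 101, 001, 100, 000, 111, 000
Majority votes: 100010

100010


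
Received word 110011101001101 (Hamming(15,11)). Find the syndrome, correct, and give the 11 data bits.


Syndrome = 0: no error detected

Data: 01111001101 (no errors)


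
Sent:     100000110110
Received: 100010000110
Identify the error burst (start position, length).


XOR: 000010110000

Burst at position 4, length 4


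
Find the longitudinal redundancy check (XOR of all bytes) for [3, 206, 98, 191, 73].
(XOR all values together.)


XOR chain: 3 ^ 206 ^ 98 ^ 191 ^ 73 = 89

89


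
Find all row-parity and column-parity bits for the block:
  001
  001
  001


Row parities: 111
Column parities: 001

Row P: 111, Col P: 001, Corner: 1


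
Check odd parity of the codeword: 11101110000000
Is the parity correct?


Number of 1s: 6

No, parity error (6 ones)


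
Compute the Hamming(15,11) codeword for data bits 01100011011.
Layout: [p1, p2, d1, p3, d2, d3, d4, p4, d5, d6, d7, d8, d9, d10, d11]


Parity bits: p1=1, p2=0, p3=1, p4=0

100111000011011


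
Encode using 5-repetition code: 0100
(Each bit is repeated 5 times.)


Each bit -> 5 copies

00000111110000000000


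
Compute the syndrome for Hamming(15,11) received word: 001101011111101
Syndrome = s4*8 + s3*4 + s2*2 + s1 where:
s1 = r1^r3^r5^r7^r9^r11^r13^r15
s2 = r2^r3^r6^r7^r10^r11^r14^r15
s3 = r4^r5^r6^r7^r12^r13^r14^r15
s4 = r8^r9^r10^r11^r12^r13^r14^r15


s1=1, s2=1, s3=1, s4=1

Syndrome = 15 (error at position 15)


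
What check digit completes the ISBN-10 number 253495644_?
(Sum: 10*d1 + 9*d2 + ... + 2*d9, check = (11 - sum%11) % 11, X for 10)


Weighted sum: 240
240 mod 11 = 9

Check digit: 2


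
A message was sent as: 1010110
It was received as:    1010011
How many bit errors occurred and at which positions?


XOR: 0000101

2 error(s) at position(s): 4, 6


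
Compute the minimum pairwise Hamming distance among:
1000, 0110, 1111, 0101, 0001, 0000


Comparing all pairs, minimum distance: 1
Can detect 0 errors, correct 0 errors

1


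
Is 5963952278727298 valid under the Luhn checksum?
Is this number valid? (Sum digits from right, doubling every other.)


Luhn sum = 80
80 mod 10 = 0

Valid (Luhn sum mod 10 = 0)


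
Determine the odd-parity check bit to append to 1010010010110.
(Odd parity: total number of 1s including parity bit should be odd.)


Number of 1s in data: 6
Parity bit: 1

1


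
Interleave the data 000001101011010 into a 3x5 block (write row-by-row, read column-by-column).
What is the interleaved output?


Matrix:
  00000
  11010
  11010
Read columns: 011011000011000

011011000011000


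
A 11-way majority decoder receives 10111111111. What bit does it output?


Ones: 10 out of 11
Threshold: 6

1 (10/11 voted 1)


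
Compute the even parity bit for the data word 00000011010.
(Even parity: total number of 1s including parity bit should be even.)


Number of 1s in data: 3
Parity bit: 1

1


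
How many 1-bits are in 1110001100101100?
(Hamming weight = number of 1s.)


Counting 1s in 1110001100101100

8


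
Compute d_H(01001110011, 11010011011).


XOR: 10011101000
Count of 1s: 5

5


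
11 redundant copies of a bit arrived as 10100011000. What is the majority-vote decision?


Ones: 4 out of 11
Threshold: 6

0 (4/11 voted 1)


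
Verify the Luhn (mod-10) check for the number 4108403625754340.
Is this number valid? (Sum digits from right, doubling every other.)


Luhn sum = 75
75 mod 10 = 5

Invalid (Luhn sum mod 10 = 5)


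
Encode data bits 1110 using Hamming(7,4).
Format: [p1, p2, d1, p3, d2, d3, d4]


Parity bits: p1=0, p2=0, p3=0

0010110


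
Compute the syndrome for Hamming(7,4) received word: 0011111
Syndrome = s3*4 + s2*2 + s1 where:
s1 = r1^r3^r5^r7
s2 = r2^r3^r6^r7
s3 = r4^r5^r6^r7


s1=1, s2=1, s3=0

Syndrome = 3 (error at position 3)


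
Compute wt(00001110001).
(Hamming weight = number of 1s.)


Counting 1s in 00001110001

4


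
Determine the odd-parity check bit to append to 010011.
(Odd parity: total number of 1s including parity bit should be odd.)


Number of 1s in data: 3
Parity bit: 0

0


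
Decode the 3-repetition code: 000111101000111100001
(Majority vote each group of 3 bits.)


Groups: 000, 111, 101, 000, 111, 100, 001
Majority votes: 0110100

0110100


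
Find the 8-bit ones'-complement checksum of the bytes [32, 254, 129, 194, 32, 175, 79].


Sum = 895 mod 256 = 127
Complement = 128

128


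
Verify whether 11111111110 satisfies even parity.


Number of 1s: 10

Yes, parity is correct (10 ones)


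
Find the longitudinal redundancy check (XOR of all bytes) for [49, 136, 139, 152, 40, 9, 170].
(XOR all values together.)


XOR chain: 49 ^ 136 ^ 139 ^ 152 ^ 40 ^ 9 ^ 170 = 33

33


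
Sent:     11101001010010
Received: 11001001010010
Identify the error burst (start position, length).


XOR: 00100000000000

Burst at position 2, length 1


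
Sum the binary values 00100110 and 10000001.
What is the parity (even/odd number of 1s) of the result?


00100110 = 38
10000001 = 129
Sum = 167 = 10100111
1s count = 5

odd parity (5 ones in 10100111)


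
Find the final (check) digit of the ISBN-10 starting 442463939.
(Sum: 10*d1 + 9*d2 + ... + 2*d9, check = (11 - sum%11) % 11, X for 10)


Weighted sum: 234
234 mod 11 = 3

Check digit: 8


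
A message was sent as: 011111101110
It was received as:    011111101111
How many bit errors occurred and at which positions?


XOR: 000000000001

1 error(s) at position(s): 11


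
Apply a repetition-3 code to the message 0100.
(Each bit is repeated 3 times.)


Each bit -> 3 copies

000111000000


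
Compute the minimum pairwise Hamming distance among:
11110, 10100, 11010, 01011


Comparing all pairs, minimum distance: 1
Can detect 0 errors, correct 0 errors

1


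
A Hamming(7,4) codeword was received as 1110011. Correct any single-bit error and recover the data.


Syndrome = 1: error at position 1

Data: 1011 (corrected bit 1)


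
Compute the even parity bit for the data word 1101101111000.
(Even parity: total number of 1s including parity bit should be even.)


Number of 1s in data: 8
Parity bit: 0

0


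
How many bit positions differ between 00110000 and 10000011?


XOR: 10110011
Count of 1s: 5

5


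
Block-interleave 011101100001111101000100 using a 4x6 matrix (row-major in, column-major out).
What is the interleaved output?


Matrix:
  011101
  100001
  111101
  000100
Read columns: 011010101010101100001110

011010101010101100001110


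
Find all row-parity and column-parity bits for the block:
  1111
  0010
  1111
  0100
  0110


Row parities: 01010
Column parities: 0000

Row P: 01010, Col P: 0000, Corner: 0


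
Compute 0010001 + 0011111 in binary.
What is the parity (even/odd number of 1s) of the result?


0010001 = 17
0011111 = 31
Sum = 48 = 110000
1s count = 2

even parity (2 ones in 110000)


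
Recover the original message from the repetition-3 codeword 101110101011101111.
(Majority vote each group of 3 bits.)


Groups: 101, 110, 101, 011, 101, 111
Majority votes: 111111

111111


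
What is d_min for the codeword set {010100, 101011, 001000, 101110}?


Comparing all pairs, minimum distance: 2
Can detect 1 errors, correct 0 errors

2


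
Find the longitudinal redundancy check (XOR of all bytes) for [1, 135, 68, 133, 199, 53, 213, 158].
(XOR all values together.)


XOR chain: 1 ^ 135 ^ 68 ^ 133 ^ 199 ^ 53 ^ 213 ^ 158 = 254

254


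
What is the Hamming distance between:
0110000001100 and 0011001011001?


XOR: 0101001010101
Count of 1s: 6

6


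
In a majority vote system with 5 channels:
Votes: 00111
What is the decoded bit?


Ones: 3 out of 5
Threshold: 3

1 (3/5 voted 1)


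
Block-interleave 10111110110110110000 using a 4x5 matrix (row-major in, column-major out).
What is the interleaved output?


Matrix:
  10111
  11011
  01101
  10000
Read columns: 11010110101011001110

11010110101011001110


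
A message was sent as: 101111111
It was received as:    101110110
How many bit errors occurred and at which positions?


XOR: 000001001

2 error(s) at position(s): 5, 8


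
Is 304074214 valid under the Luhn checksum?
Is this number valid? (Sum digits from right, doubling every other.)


Luhn sum = 30
30 mod 10 = 0

Valid (Luhn sum mod 10 = 0)


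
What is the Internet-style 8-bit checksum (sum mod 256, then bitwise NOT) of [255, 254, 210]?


Sum = 719 mod 256 = 207
Complement = 48

48


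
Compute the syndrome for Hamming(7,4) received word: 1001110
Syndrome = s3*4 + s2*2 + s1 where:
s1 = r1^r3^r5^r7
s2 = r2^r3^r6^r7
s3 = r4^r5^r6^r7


s1=0, s2=1, s3=1

Syndrome = 6 (error at position 6)


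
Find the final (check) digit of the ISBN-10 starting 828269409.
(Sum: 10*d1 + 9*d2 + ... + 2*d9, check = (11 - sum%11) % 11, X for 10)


Weighted sum: 291
291 mod 11 = 5

Check digit: 6


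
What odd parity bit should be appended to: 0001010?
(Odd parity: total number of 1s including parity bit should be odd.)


Number of 1s in data: 2
Parity bit: 1

1


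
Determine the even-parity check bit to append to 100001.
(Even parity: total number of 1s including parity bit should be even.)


Number of 1s in data: 2
Parity bit: 0

0


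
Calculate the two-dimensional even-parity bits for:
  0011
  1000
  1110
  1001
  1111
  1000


Row parities: 011001
Column parities: 1011

Row P: 011001, Col P: 1011, Corner: 1


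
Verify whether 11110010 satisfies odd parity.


Number of 1s: 5

Yes, parity is correct (5 ones)


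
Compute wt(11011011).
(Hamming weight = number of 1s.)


Counting 1s in 11011011

6


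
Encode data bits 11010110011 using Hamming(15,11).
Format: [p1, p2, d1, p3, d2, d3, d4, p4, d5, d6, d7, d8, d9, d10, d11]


Parity bits: p1=1, p2=0, p3=0, p4=0

101010100110011


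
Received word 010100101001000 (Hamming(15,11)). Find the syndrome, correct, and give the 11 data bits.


Syndrome = 4: error at position 4

Data: 00011001000 (corrected bit 4)


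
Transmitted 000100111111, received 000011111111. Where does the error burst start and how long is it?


XOR: 000111000000

Burst at position 3, length 3


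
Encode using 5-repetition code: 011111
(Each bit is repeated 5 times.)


Each bit -> 5 copies

000001111111111111111111111111


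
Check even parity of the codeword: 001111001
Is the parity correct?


Number of 1s: 5

No, parity error (5 ones)


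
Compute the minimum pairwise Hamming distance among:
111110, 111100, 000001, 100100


Comparing all pairs, minimum distance: 1
Can detect 0 errors, correct 0 errors

1


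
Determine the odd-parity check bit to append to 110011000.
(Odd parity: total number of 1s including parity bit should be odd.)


Number of 1s in data: 4
Parity bit: 1

1


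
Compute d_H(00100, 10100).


XOR: 10000
Count of 1s: 1

1


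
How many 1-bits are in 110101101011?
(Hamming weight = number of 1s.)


Counting 1s in 110101101011

8


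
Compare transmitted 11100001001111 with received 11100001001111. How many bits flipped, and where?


XOR: 00000000000000

0 errors (received matches sent)


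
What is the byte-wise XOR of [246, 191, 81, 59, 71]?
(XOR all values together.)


XOR chain: 246 ^ 191 ^ 81 ^ 59 ^ 71 = 100

100


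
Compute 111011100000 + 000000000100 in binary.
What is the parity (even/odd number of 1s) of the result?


111011100000 = 3808
000000000100 = 4
Sum = 3812 = 111011100100
1s count = 7

odd parity (7 ones in 111011100100)


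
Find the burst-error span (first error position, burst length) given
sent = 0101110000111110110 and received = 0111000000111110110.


XOR: 0010110000000000000

Burst at position 2, length 4


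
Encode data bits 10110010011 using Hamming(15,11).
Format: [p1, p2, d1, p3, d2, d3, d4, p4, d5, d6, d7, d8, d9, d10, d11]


Parity bits: p1=0, p2=0, p3=0, p4=1

001001110010011


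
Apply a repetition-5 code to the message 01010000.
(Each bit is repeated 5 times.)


Each bit -> 5 copies

0000011111000001111100000000000000000000


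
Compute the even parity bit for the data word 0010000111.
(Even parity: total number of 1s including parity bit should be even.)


Number of 1s in data: 4
Parity bit: 0

0


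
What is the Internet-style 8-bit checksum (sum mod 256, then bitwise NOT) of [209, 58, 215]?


Sum = 482 mod 256 = 226
Complement = 29

29


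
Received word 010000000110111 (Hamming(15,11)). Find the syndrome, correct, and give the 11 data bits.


Syndrome = 15: error at position 15

Data: 00000110110 (corrected bit 15)
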